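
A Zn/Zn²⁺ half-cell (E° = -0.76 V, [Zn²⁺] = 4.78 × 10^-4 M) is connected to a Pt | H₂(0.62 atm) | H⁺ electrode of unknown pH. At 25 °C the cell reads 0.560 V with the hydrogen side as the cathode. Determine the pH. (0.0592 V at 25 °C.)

E°_cell = 0.76 V and n = 2.
log Q = n(E° − E)/0.0592 = 2×(0.76 − 0.560)/0.0592 = 6.757.
With Q = [Zn²⁺]·P(H₂) / [H⁺]^2, solving for [H⁺] gives log[H⁺] = -5.142, so pH = 5.14.

pH = 5.14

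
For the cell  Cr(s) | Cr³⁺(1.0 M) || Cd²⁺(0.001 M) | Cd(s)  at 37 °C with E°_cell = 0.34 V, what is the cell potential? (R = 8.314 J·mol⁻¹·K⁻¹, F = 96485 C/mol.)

0.248 V

Balancing electrons gives n = 6; the reaction quotient is Q = [Cr³⁺]^2/[Cd²⁺]^3 = 1 × 10^9.
E = E° − (RT/nF) ln Q = 0.34 − (8.314×310)/(6×96485) × (20.723) = 0.340 − 0.092 = 0.248 V.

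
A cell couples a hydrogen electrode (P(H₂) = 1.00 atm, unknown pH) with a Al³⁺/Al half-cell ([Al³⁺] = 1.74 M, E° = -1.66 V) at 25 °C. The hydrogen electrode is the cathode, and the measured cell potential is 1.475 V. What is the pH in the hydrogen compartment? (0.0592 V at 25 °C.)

E°_cell = 1.66 V and n = 6.
log Q = n(E° − E)/0.0592 = 6×(1.66 − 1.475)/0.0592 = 18.750.
With Q = [Al³⁺]^2·P(H₂)^3 / [H⁺]^6, solving for [H⁺] gives log[H⁺] = -3.045, so pH = 3.04.

pH = 3.04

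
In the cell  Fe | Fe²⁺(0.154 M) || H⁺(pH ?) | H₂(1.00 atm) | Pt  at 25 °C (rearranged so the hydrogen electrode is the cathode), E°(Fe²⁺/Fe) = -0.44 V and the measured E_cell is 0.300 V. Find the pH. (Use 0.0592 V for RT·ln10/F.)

E°_cell = 0.44 V and n = 2.
log Q = n(E° − E)/0.0592 = 2×(0.44 − 0.300)/0.0592 = 4.730.
With Q = [Fe²⁺]·P(H₂) / [H⁺]^2, solving for [H⁺] gives log[H⁺] = -2.771, so pH = 2.77.

pH = 2.77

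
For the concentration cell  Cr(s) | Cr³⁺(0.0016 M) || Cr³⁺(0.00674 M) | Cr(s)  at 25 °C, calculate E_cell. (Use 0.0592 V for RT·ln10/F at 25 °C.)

0.012 V

Both half-cells are Cr³⁺/Cr, so E°_cell = 0. The concentrated side is the cathode; the cell reaction moves Cr³⁺ from high to low concentration with n = 3.
Q = [Cr³⁺]_dilute/[Cr³⁺]_conc = 0.0016/0.00674 = 0.237.
E = 0 − (0.0592/3) log Q = −(0.0592/3)(-0.625) = 0.0123 V.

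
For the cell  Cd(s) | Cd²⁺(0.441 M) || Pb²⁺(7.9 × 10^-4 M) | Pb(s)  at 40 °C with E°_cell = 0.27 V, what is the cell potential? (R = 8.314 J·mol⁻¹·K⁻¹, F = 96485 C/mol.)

Balancing electrons gives n = 2; the reaction quotient is Q = [Cd²⁺]/[Pb²⁺] = 558.
E = E° − (RT/nF) ln Q = 0.27 − (8.314×313)/(2×96485) × (6.325) = 0.270 − 0.085 = 0.185 V.

0.185 V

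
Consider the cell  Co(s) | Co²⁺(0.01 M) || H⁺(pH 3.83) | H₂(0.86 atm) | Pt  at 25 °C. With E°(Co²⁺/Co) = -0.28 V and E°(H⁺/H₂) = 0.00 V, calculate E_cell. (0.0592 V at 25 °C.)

0.11 V

The hydrogen couple is the cathode, so E°_cell = 0.28 V; n = 2.
[H⁺] = 10^(−3.83) = 1.5 × 10^-4 M, and Q = [Co²⁺]·P(H₂) / [H⁺]^2 = 3.93 × 10^5.
E = E° − (0.0592/2) log Q = 0.28 − (0.0592/2)(5.594) = 0.114 V.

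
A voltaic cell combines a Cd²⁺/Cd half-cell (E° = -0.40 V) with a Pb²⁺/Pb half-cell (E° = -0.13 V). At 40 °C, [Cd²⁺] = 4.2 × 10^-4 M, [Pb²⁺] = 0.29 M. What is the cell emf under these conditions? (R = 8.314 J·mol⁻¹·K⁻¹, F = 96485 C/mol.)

0.358 V

The Pb²⁺/Pb couple has the higher reduction potential and acts as the cathode, so E°_cell = -0.13 − (-0.40) = 0.27 V.
Balancing electrons gives n = 2; the reaction quotient is Q = [Cd²⁺]/[Pb²⁺] = 0.00145.
E = E° − (RT/nF) ln Q = 0.27 − (8.314×313)/(2×96485) × (-6.537) = 0.270 + 0.088 = 0.358 V.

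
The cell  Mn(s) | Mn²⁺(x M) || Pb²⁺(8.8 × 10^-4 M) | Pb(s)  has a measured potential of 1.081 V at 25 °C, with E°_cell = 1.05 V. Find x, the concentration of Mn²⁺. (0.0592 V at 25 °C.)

7.9 × 10^-5 M

From the Nernst equation, log Q = n(E° − E)/0.0592 = 2(1.05 − 1.081)/0.0592 = -1.047, so Q = 0.0897.
With Q = [Mn²⁺]/[Pb²⁺] and the known concentrations, [Mn²⁺] in the numerator gives [Mn²⁺] = 7.9 × 10^-5 M.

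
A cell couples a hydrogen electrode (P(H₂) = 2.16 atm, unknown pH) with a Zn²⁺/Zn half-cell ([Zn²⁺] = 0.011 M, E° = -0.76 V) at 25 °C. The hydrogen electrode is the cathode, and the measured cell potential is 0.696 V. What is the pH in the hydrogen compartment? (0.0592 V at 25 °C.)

pH = 1.89

E°_cell = 0.76 V and n = 2.
log Q = n(E° − E)/0.0592 = 2×(0.76 − 0.696)/0.0592 = 2.162.
With Q = [Zn²⁺]·P(H₂) / [H⁺]^2, solving for [H⁺] gives log[H⁺] = -1.893, so pH = 1.89.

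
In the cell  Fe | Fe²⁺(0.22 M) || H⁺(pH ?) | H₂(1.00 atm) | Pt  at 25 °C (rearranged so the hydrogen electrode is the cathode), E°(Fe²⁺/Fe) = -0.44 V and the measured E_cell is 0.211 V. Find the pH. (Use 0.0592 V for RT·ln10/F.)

E°_cell = 0.44 V and n = 2.
log Q = n(E° − E)/0.0592 = 2×(0.44 − 0.211)/0.0592 = 7.736.
With Q = [Fe²⁺]·P(H₂) / [H⁺]^2, solving for [H⁺] gives log[H⁺] = -4.197, so pH = 4.20.

pH = 4.20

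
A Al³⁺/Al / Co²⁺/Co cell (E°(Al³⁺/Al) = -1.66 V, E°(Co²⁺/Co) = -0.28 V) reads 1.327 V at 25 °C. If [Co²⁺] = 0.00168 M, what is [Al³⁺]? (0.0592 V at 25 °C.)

0.033 M

From the Nernst equation, log Q = n(E° − E)/0.0592 = 6(1.38 − 1.327)/0.0592 = 5.372, so Q = 2.35 × 10^5.
With Q = [Al³⁺]^2/[Co²⁺]^3 and the known concentrations, [Al³⁺]^2 in the numerator gives [Al³⁺] = 0.033 M.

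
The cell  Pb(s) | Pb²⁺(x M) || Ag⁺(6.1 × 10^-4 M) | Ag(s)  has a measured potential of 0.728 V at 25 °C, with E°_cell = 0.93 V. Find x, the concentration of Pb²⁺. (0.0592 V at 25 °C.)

2.5 M

From the Nernst equation, log Q = n(E° − E)/0.0592 = 2(0.93 − 0.728)/0.0592 = 6.824, so Q = 6.67 × 10^6.
With Q = [Pb²⁺]/[Ag⁺]^2 and the known concentrations, [Pb²⁺] in the numerator gives [Pb²⁺] = 2.5 M.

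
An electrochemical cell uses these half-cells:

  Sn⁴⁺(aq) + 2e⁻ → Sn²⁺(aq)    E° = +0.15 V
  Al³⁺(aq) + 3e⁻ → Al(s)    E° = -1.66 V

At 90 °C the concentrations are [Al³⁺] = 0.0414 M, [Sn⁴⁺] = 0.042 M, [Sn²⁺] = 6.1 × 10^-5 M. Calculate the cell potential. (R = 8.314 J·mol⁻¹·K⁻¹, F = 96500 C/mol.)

The Sn⁴⁺/Sn²⁺ couple has the higher reduction potential and acts as the cathode, so E°_cell = +0.15 − (-1.66) = 1.81 V.
Balancing electrons gives n = 6; the reaction quotient is Q = [Al³⁺]^2·[Sn²⁺]^3/[Sn⁴⁺]^3 = 5.25 × 10^-12.
E = E° − (RT/nF) ln Q = 1.81 − (8.314×363)/(6×96500) × (-25.973) = 1.810 + 0.135 = 1.945 V.

1.95 V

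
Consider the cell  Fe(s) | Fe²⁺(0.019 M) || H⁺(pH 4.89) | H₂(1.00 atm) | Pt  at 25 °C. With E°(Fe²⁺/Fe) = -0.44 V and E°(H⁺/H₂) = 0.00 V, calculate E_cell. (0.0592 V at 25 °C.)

0.20 V

The hydrogen couple is the cathode, so E°_cell = 0.44 V; n = 2.
[H⁺] = 10^(−4.89) = 1.3 × 10^-5 M, and Q = [Fe²⁺]·P(H₂) / [H⁺]^2 = 1.14 × 10^8.
E = E° − (0.0592/2) log Q = 0.44 − (0.0592/2)(8.059) = 0.201 V.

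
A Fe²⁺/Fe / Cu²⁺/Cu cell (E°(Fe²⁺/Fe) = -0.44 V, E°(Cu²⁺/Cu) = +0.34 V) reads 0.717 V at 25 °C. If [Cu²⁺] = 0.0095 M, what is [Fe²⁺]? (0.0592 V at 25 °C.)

1.3 M

From the Nernst equation, log Q = n(E° − E)/0.0592 = 2(0.78 − 0.717)/0.0592 = 2.128, so Q = 134.
With Q = [Fe²⁺]/[Cu²⁺] and the known concentrations, [Fe²⁺] in the numerator gives [Fe²⁺] = 1.3 M.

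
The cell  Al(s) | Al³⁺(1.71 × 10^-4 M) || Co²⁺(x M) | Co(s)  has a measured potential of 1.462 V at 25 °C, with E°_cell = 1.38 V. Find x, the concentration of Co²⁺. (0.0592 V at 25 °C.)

1.8 M

From the Nernst equation, log Q = n(E° − E)/0.0592 = 6(1.38 − 1.462)/0.0592 = -8.311, so Q = 4.89 × 10^-9.
With Q = [Al³⁺]^2/[Co²⁺]^3 and the known concentrations, [Co²⁺]^3 in the denominator gives [Co²⁺] = 1.8 M.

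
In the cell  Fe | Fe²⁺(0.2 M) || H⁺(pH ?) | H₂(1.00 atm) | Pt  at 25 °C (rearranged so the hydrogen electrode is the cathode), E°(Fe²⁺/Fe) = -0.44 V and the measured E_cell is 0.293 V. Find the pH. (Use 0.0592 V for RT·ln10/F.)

pH = 2.83

E°_cell = 0.44 V and n = 2.
log Q = n(E° − E)/0.0592 = 2×(0.44 − 0.293)/0.0592 = 4.966.
With Q = [Fe²⁺]·P(H₂) / [H⁺]^2, solving for [H⁺] gives log[H⁺] = -2.833, so pH = 2.83.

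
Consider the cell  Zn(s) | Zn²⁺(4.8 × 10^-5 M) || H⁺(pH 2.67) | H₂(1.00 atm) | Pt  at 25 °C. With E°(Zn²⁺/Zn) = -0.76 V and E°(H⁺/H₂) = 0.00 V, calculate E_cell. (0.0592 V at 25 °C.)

The hydrogen couple is the cathode, so E°_cell = 0.76 V; n = 2.
[H⁺] = 10^(−2.67) = 0.0021 M, and Q = [Zn²⁺]·P(H₂) / [H⁺]^2 = 10.5.
E = E° − (0.0592/2) log Q = 0.76 − (0.0592/2)(1.021) = 0.730 V.

0.73 V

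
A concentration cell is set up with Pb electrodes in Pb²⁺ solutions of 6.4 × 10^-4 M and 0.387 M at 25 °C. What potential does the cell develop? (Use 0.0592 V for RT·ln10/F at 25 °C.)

0.082 V

Both half-cells are Pb²⁺/Pb, so E°_cell = 0. The concentrated side is the cathode; the cell reaction moves Pb²⁺ from high to low concentration with n = 2.
Q = [Pb²⁺]_dilute/[Pb²⁺]_conc = 6.4 × 10^-4/0.387 = 0.00165.
E = 0 − (0.0592/2) log Q = −(0.0592/2)(-2.782) = 0.0823 V.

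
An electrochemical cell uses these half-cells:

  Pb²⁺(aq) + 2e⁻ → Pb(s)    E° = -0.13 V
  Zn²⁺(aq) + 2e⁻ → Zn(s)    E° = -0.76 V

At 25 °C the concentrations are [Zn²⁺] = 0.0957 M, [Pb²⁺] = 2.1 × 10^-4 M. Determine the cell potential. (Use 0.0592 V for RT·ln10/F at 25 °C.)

0.551 V

The Pb²⁺/Pb couple has the higher reduction potential and acts as the cathode, so E°_cell = -0.13 − (-0.76) = 0.63 V.
Balancing electrons gives n = 2; the reaction quotient is Q = [Zn²⁺]/[Pb²⁺] = 456.
At 25 °C, E = E° − (0.0592/n) log Q = 0.63 − (0.0592/2)(2.659) = 0.630 − 0.079 = 0.551 V.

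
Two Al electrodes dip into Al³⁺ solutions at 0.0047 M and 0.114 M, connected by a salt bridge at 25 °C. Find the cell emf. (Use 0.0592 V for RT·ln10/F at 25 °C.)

Both half-cells are Al³⁺/Al, so E°_cell = 0. The concentrated side is the cathode; the cell reaction moves Al³⁺ from high to low concentration with n = 3.
Q = [Al³⁺]_dilute/[Al³⁺]_conc = 0.0047/0.114 = 0.0412.
E = 0 − (0.0592/3) log Q = −(0.0592/3)(-1.385) = 0.0273 V.

0.027 V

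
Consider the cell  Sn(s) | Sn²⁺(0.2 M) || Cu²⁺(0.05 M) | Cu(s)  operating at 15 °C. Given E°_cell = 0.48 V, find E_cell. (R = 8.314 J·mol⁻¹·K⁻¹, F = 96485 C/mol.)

Balancing electrons gives n = 2; the reaction quotient is Q = [Sn²⁺]/[Cu²⁺] = 4.00.
E = E° − (RT/nF) ln Q = 0.48 − (8.314×288)/(2×96485) × (1.386) = 0.480 − 0.017 = 0.463 V.

0.463 V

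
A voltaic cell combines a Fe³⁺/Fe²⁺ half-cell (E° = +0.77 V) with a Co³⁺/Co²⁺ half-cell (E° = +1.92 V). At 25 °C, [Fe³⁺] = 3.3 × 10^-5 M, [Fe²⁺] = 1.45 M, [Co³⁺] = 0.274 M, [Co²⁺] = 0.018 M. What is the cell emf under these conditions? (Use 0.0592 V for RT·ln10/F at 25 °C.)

The Co³⁺/Co²⁺ couple has the higher reduction potential and acts as the cathode, so E°_cell = +1.92 − (+0.77) = 1.15 V.
Balancing electrons gives n = 1; the reaction quotient is Q = [Fe³⁺]·[Co²⁺]/([Fe²⁺]·[Co³⁺]) = 1.5 × 10^-6.
At 25 °C, E = E° − (0.0592/n) log Q = 1.15 − (0.0592/1)(-5.825) = 1.150 + 0.345 = 1.495 V.

1.49 V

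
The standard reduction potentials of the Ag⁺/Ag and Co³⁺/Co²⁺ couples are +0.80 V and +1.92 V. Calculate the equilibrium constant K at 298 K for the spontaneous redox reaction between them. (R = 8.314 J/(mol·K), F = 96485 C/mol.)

8.8 × 10^18

E°_cell = +1.92 − (+0.80) = 1.12 V, with n = 1 electron transferred.
At equilibrium E = 0, so the Nernst equation gives ln K = nFE°/RT = (1)(96485)(1.12)/((8.314)(298)) = 43.62.
K = e^43.62 = 8.8 × 10^18.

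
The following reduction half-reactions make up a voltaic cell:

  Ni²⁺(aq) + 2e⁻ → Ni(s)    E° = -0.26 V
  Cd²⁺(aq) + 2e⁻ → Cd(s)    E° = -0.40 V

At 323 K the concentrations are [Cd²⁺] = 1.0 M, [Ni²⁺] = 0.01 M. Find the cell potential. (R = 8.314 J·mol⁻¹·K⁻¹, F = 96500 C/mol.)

0.076 V

The Ni²⁺/Ni couple has the higher reduction potential and acts as the cathode, so E°_cell = -0.26 − (-0.40) = 0.14 V.
Balancing electrons gives n = 2; the reaction quotient is Q = [Cd²⁺]/[Ni²⁺] = 100.
E = E° − (RT/nF) ln Q = 0.14 − (8.314×323)/(2×96500) × (4.605) = 0.140 − 0.064 = 0.076 V.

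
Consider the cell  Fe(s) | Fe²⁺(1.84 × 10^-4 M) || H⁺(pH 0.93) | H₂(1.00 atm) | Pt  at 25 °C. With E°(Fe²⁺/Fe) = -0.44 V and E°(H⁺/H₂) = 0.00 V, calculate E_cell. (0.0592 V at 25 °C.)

0.50 V

The hydrogen couple is the cathode, so E°_cell = 0.44 V; n = 2.
[H⁺] = 10^(−0.93) = 0.12 M, and Q = [Fe²⁺]·P(H₂) / [H⁺]^2 = 0.0133.
E = E° − (0.0592/2) log Q = 0.44 − (0.0592/2)(-1.875) = 0.495 V.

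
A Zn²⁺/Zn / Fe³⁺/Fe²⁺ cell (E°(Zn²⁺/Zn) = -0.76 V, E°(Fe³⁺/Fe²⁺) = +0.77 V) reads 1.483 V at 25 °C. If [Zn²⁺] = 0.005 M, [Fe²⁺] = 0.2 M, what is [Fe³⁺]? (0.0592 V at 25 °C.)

From the Nernst equation, log Q = n(E° − E)/0.0592 = 2(1.53 − 1.483)/0.0592 = 1.588, so Q = 38.7.
With Q = [Zn²⁺]·[Fe²⁺]^2/[Fe³⁺]^2 and the known concentrations, [Fe³⁺]^2 in the denominator gives [Fe³⁺] = 0.0023 M.

0.0023 M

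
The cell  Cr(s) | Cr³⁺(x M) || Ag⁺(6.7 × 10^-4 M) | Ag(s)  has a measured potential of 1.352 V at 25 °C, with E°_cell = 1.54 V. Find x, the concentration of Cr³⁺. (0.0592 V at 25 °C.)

1.0 M

From the Nernst equation, log Q = n(E° − E)/0.0592 = 3(1.54 − 1.352)/0.0592 = 9.527, so Q = 3.37 × 10^9.
With Q = [Cr³⁺]/[Ag⁺]^3 and the known concentrations, [Cr³⁺] in the numerator gives [Cr³⁺] = 1.0 M.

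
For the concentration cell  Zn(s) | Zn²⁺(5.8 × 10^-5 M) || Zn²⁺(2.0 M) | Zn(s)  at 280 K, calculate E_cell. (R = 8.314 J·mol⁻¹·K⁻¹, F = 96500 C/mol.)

0.13 V

Both half-cells are Zn²⁺/Zn, so E°_cell = 0. The concentrated side is the cathode; the cell reaction moves Zn²⁺ from high to low concentration with n = 2.
Q = [Zn²⁺]_dilute/[Zn²⁺]_conc = 5.8 × 10^-5/2.0 = 2.9 × 10^-5.
E = 0 − (RT/nF) ln Q = −((8.314×280)/(2×96500))(-10.448) = 0.1260 V.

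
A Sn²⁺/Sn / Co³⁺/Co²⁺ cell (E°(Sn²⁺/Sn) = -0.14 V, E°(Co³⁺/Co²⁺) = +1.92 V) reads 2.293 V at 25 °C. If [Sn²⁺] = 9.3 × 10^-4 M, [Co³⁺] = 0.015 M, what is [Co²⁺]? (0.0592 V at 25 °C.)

From the Nernst equation, log Q = n(E° − E)/0.0592 = 2(2.06 − 2.293)/0.0592 = -7.872, so Q = 1.34 × 10^-8.
With Q = [Sn²⁺]·[Co²⁺]^2/[Co³⁺]^2 and the known concentrations, [Co²⁺]^2 in the numerator gives [Co²⁺] = 5.7 × 10^-5 M.

5.7 × 10^-5 M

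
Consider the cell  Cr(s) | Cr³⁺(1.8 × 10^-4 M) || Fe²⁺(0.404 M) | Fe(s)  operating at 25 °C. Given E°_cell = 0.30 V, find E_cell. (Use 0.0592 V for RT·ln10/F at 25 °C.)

0.362 V

Balancing electrons gives n = 6; the reaction quotient is Q = [Cr³⁺]^2/[Fe²⁺]^3 = 4.91 × 10^-7.
At 25 °C, E = E° − (0.0592/n) log Q = 0.30 − (0.0592/6)(-6.309) = 0.300 + 0.062 = 0.362 V.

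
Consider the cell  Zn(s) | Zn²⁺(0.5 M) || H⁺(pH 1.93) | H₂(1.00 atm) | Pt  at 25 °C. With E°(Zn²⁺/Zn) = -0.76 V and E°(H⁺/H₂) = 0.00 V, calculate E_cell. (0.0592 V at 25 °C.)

0.65 V

The hydrogen couple is the cathode, so E°_cell = 0.76 V; n = 2.
[H⁺] = 10^(−1.93) = 0.012 M, and Q = [Zn²⁺]·P(H₂) / [H⁺]^2 = 3620.
E = E° − (0.0592/2) log Q = 0.76 − (0.0592/2)(3.559) = 0.655 V.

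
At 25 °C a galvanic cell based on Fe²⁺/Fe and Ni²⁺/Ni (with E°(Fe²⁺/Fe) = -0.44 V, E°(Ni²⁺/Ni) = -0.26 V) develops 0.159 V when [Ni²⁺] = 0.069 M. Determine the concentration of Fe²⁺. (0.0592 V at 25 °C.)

0.35 M

From the Nernst equation, log Q = n(E° − E)/0.0592 = 2(0.18 − 0.159)/0.0592 = 0.709, so Q = 5.12.
With Q = [Fe²⁺]/[Ni²⁺] and the known concentrations, [Fe²⁺] in the numerator gives [Fe²⁺] = 0.35 M.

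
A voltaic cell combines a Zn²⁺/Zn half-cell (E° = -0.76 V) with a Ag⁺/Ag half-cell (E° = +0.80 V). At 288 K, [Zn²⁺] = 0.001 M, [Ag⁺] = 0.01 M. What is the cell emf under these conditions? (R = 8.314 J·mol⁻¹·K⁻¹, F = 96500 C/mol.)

The Ag⁺/Ag couple has the higher reduction potential and acts as the cathode, so E°_cell = +0.80 − (-0.76) = 1.56 V.
Balancing electrons gives n = 2; the reaction quotient is Q = [Zn²⁺]/[Ag⁺]^2 = 10.0.
E = E° − (RT/nF) ln Q = 1.56 − (8.314×288)/(2×96500) × (2.303) = 1.560 − 0.029 = 1.531 V.

1.53 V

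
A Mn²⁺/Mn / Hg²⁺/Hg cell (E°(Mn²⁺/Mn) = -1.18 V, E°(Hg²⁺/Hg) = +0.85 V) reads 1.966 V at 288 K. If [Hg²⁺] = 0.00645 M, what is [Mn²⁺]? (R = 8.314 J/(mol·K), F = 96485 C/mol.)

1.1 M

From the Nernst equation, ln Q = nF(E° − E)/RT = 2×96485×(2.03 − 1.966)/(8.314×288) = 5.158, so Q = 174.
With Q = [Mn²⁺]/[Hg²⁺] and the known concentrations, [Mn²⁺] in the numerator gives [Mn²⁺] = 1.1 M.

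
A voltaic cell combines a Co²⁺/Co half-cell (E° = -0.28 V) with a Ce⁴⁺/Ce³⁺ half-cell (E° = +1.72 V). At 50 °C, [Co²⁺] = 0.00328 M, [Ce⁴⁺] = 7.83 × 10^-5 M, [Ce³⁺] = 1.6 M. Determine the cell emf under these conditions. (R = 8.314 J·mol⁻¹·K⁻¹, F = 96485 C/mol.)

The Ce⁴⁺/Ce³⁺ couple has the higher reduction potential and acts as the cathode, so E°_cell = +1.72 − (-0.28) = 2.00 V.
Balancing electrons gives n = 2; the reaction quotient is Q = [Co²⁺]·[Ce³⁺]^2/[Ce⁴⁺]^2 = 1.37 × 10^6.
E = E° − (RT/nF) ln Q = 2.00 − (8.314×323)/(2×96485) × (14.130) = 2.000 − 0.197 = 1.803 V.

1.80 V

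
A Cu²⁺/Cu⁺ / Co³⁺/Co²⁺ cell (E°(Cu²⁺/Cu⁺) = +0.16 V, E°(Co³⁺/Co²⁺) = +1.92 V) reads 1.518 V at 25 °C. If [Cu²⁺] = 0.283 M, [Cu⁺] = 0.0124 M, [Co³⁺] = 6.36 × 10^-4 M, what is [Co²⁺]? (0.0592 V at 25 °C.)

From the Nernst equation, log Q = n(E° − E)/0.0592 = 1(1.76 − 1.518)/0.0592 = 4.088, so Q = 1.22 × 10^4.
With Q = [Cu²⁺]·[Co²⁺]/([Cu⁺]·[Co³⁺]) and the known concentrations, [Co²⁺] in the numerator gives [Co²⁺] = 0.34 M.

0.34 M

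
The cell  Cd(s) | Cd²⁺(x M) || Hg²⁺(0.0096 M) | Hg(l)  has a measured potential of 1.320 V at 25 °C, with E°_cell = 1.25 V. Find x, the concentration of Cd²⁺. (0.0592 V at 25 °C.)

From the Nernst equation, log Q = n(E° − E)/0.0592 = 2(1.25 − 1.320)/0.0592 = -2.365, so Q = 0.00432.
With Q = [Cd²⁺]/[Hg²⁺] and the known concentrations, [Cd²⁺] in the numerator gives [Cd²⁺] = 4.1 × 10^-5 M.

4.1 × 10^-5 M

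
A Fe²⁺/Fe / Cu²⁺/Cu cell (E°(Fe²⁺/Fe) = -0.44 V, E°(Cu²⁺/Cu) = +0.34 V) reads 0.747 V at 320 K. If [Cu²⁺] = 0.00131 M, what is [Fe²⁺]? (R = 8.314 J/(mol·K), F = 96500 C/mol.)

0.014 M

From the Nernst equation, ln Q = nF(E° − E)/RT = 2×96500×(0.78 − 0.747)/(8.314×320) = 2.394, so Q = 11.0.
With Q = [Fe²⁺]/[Cu²⁺] and the known concentrations, [Fe²⁺] in the numerator gives [Fe²⁺] = 0.014 M.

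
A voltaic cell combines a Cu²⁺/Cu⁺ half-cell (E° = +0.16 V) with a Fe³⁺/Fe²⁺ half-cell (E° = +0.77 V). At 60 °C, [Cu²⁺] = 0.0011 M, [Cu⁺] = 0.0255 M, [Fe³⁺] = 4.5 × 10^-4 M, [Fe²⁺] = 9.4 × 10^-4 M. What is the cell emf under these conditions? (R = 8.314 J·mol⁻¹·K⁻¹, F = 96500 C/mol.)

The Fe³⁺/Fe²⁺ couple has the higher reduction potential and acts as the cathode, so E°_cell = +0.77 − (+0.16) = 0.61 V.
Balancing electrons gives n = 1; the reaction quotient is Q = [Cu²⁺]·[Fe²⁺]/([Cu⁺]·[Fe³⁺]) = 0.0901.
E = E° − (RT/nF) ln Q = 0.61 − (8.314×333)/(1×96500) × (-2.407) = 0.610 + 0.069 = 0.679 V.

0.679 V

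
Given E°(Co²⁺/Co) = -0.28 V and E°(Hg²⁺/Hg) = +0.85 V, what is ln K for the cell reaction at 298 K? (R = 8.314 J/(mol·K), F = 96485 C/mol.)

E°_cell = +0.85 − (-0.28) = 1.13 V, with n = 2 electrons transferred.
At equilibrium E = 0, so the Nernst equation gives ln K = nFE°/RT = (2)(96485)(1.13)/((8.314)(298)) = 88.01.

ln K = 88.0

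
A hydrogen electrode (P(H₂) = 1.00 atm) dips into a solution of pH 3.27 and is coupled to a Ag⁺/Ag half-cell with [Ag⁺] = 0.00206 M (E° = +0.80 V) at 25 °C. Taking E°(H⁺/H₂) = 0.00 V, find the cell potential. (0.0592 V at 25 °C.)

The Ag⁺/Ag couple is the cathode, so E°_cell = 0.80 V; n = 2.
[H⁺] = 10^(−3.27) = 5.4 × 10^-4 M, and Q = [H⁺]^2 / ([Ag⁺]^2·P(H₂)) = 0.0680.
E = E° − (0.0592/2) log Q = 0.80 − (0.0592/2)(-1.168) = 0.835 V.

0.83 V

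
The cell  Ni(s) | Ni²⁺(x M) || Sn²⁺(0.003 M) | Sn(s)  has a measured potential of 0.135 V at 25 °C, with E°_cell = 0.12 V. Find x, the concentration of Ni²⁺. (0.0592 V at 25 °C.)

9.3 × 10^-4 M

From the Nernst equation, log Q = n(E° − E)/0.0592 = 2(0.12 − 0.135)/0.0592 = -0.507, so Q = 0.311.
With Q = [Ni²⁺]/[Sn²⁺] and the known concentrations, [Ni²⁺] in the numerator gives [Ni²⁺] = 9.3 × 10^-4 M.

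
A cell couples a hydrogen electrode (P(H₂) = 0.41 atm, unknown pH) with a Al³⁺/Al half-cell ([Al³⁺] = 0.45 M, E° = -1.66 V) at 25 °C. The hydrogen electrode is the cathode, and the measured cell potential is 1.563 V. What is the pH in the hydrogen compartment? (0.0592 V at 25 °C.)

pH = 1.95

E°_cell = 1.66 V and n = 6.
log Q = n(E° − E)/0.0592 = 6×(1.66 − 1.563)/0.0592 = 9.831.
With Q = [Al³⁺]^2·P(H₂)^3 / [H⁺]^6, solving for [H⁺] gives log[H⁺] = -1.948, so pH = 1.95.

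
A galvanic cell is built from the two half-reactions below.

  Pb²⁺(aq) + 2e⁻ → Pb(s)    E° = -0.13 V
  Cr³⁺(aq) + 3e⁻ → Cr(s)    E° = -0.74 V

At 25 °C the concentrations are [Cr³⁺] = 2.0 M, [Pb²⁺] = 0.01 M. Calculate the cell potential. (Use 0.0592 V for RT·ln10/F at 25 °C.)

The Pb²⁺/Pb couple has the higher reduction potential and acts as the cathode, so E°_cell = -0.13 − (-0.74) = 0.61 V.
Balancing electrons gives n = 6; the reaction quotient is Q = [Cr³⁺]^2/[Pb²⁺]^3 = 4 × 10^6.
At 25 °C, E = E° − (0.0592/n) log Q = 0.61 − (0.0592/6)(6.602) = 0.610 − 0.065 = 0.545 V.

0.545 V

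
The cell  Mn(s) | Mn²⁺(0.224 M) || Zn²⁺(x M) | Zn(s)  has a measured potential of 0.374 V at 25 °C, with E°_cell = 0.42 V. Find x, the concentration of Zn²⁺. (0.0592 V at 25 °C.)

From the Nernst equation, log Q = n(E° − E)/0.0592 = 2(0.42 − 0.374)/0.0592 = 1.554, so Q = 35.8.
With Q = [Mn²⁺]/[Zn²⁺] and the known concentrations, [Zn²⁺] in the denominator gives [Zn²⁺] = 0.0063 M.

0.0063 M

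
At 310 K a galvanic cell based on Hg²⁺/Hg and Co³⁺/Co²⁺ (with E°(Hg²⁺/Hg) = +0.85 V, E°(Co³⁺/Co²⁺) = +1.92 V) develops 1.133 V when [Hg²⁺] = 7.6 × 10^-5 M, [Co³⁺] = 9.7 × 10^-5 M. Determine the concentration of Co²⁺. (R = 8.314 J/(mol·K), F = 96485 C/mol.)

From the Nernst equation, ln Q = nF(E° − E)/RT = 2×96485×(1.07 − 1.133)/(8.314×310) = -4.717, so Q = 0.00894.
With Q = [Hg²⁺]·[Co²⁺]^2/[Co³⁺]^2 and the known concentrations, [Co²⁺]^2 in the numerator gives [Co²⁺] = 0.0011 M.

0.0011 M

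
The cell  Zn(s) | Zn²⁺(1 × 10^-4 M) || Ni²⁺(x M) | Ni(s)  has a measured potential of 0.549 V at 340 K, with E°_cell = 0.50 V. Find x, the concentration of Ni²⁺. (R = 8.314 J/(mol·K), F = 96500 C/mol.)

0.0028 M

From the Nernst equation, ln Q = nF(E° − E)/RT = 2×96500×(0.50 − 0.549)/(8.314×340) = -3.346, so Q = 0.0352.
With Q = [Zn²⁺]/[Ni²⁺] and the known concentrations, [Ni²⁺] in the denominator gives [Ni²⁺] = 0.0028 M.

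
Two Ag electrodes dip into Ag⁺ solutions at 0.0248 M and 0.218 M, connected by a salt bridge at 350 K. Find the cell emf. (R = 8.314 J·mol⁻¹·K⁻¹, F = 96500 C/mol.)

0.066 V

Both half-cells are Ag⁺/Ag, so E°_cell = 0. The concentrated side is the cathode; the cell reaction moves Ag⁺ from high to low concentration with n = 1.
Q = [Ag⁺]_dilute/[Ag⁺]_conc = 0.0248/0.218 = 0.114.
E = 0 − (RT/nF) ln Q = −((8.314×350)/(1×96500))(-2.174) = 0.0656 V.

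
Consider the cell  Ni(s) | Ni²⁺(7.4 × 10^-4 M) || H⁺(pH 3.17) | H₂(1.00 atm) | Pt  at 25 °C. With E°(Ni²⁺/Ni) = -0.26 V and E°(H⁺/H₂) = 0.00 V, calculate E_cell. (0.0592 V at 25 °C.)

The hydrogen couple is the cathode, so E°_cell = 0.26 V; n = 2.
[H⁺] = 10^(−3.17) = 6.8 × 10^-4 M, and Q = [Ni²⁺]·P(H₂) / [H⁺]^2 = 1620.
E = E° − (0.0592/2) log Q = 0.26 − (0.0592/2)(3.209) = 0.165 V.

0.17 V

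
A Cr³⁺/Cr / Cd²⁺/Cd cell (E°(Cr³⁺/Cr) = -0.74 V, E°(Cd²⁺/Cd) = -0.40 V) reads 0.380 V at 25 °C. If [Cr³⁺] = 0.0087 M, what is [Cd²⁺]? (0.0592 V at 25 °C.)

From the Nernst equation, log Q = n(E° − E)/0.0592 = 6(0.34 − 0.380)/0.0592 = -4.054, so Q = 8.83 × 10^-5.
With Q = [Cr³⁺]^2/[Cd²⁺]^3 and the known concentrations, [Cd²⁺]^3 in the denominator gives [Cd²⁺] = 0.95 M.

0.95 M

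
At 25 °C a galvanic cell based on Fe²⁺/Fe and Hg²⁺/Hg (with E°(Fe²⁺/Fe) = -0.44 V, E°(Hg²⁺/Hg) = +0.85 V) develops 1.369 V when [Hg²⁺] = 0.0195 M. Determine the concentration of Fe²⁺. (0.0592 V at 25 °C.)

From the Nernst equation, log Q = n(E° − E)/0.0592 = 2(1.29 − 1.369)/0.0592 = -2.669, so Q = 0.00214.
With Q = [Fe²⁺]/[Hg²⁺] and the known concentrations, [Fe²⁺] in the numerator gives [Fe²⁺] = 4.2 × 10^-5 M.

4.2 × 10^-5 M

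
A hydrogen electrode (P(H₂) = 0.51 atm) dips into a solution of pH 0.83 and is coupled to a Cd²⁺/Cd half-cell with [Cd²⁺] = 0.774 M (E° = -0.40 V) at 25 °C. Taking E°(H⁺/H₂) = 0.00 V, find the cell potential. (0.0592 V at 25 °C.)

0.36 V

The hydrogen couple is the cathode, so E°_cell = 0.40 V; n = 2.
[H⁺] = 10^(−0.83) = 0.15 M, and Q = [Cd²⁺]·P(H₂) / [H⁺]^2 = 18.0.
E = E° − (0.0592/2) log Q = 0.40 − (0.0592/2)(1.256) = 0.363 V.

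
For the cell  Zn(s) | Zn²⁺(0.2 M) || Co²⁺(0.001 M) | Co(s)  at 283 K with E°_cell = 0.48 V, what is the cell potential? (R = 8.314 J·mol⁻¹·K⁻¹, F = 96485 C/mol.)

0.415 V

Balancing electrons gives n = 2; the reaction quotient is Q = [Zn²⁺]/[Co²⁺] = 200.
E = E° − (RT/nF) ln Q = 0.48 − (8.314×283)/(2×96485) × (5.298) = 0.480 − 0.065 = 0.415 V.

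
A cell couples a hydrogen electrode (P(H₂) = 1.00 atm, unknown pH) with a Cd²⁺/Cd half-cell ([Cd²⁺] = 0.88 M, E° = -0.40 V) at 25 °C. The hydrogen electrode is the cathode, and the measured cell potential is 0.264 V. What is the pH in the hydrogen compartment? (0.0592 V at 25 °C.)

E°_cell = 0.40 V and n = 2.
log Q = n(E° − E)/0.0592 = 2×(0.40 − 0.264)/0.0592 = 4.595.
With Q = [Cd²⁺]·P(H₂) / [H⁺]^2, solving for [H⁺] gives log[H⁺] = -2.325, so pH = 2.33.

pH = 2.33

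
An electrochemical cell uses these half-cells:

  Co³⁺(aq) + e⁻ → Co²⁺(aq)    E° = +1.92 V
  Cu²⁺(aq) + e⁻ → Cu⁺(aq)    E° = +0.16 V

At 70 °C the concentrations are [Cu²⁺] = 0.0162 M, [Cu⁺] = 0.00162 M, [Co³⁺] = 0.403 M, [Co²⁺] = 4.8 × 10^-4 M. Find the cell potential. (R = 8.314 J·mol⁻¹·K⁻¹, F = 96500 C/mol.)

The Co³⁺/Co²⁺ couple has the higher reduction potential and acts as the cathode, so E°_cell = +1.92 − (+0.16) = 1.76 V.
Balancing electrons gives n = 1; the reaction quotient is Q = [Cu²⁺]·[Co²⁺]/([Cu⁺]·[Co³⁺]) = 0.0119.
E = E° − (RT/nF) ln Q = 1.76 − (8.314×343)/(1×96500) × (-4.430) = 1.760 + 0.131 = 1.891 V.

1.89 V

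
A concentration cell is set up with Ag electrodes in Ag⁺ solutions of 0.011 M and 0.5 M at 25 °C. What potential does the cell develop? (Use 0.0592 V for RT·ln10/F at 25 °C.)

0.098 V

Both half-cells are Ag⁺/Ag, so E°_cell = 0. The concentrated side is the cathode; the cell reaction moves Ag⁺ from high to low concentration with n = 1.
Q = [Ag⁺]_dilute/[Ag⁺]_conc = 0.011/0.5 = 0.0220.
E = 0 − (0.0592/1) log Q = −(0.0592/1)(-1.658) = 0.0982 V.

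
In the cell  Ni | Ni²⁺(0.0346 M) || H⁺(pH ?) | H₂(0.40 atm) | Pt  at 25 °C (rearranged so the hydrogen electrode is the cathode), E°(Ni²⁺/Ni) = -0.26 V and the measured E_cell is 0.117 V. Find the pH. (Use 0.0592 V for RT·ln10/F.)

E°_cell = 0.26 V and n = 2.
log Q = n(E° − E)/0.0592 = 2×(0.26 − 0.117)/0.0592 = 4.831.
With Q = [Ni²⁺]·P(H₂) / [H⁺]^2, solving for [H⁺] gives log[H⁺] = -3.345, so pH = 3.34.

pH = 3.34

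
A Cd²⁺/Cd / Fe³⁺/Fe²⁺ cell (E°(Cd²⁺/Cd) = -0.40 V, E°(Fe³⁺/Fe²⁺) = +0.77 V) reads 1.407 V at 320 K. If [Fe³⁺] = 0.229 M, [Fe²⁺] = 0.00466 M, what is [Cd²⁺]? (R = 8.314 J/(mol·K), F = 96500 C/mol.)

8.2 × 10^-5 M

From the Nernst equation, ln Q = nF(E° − E)/RT = 2×96500×(1.17 − 1.407)/(8.314×320) = -17.193, so Q = 3.41 × 10^-8.
With Q = [Cd²⁺]·[Fe²⁺]^2/[Fe³⁺]^2 and the known concentrations, [Cd²⁺] in the numerator gives [Cd²⁺] = 8.2 × 10^-5 M.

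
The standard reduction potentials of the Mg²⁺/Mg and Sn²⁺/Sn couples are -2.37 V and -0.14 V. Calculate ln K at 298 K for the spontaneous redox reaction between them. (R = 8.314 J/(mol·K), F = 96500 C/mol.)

ln K = 173.7

E°_cell = -0.14 − (-2.37) = 2.23 V, with n = 2 electrons transferred.
At equilibrium E = 0, so the Nernst equation gives ln K = nFE°/RT = (2)(96500)(2.23)/((8.314)(298)) = 173.71.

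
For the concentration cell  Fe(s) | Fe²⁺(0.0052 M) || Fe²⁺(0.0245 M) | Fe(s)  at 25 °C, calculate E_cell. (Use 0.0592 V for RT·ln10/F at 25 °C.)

0.020 V

Both half-cells are Fe²⁺/Fe, so E°_cell = 0. The concentrated side is the cathode; the cell reaction moves Fe²⁺ from high to low concentration with n = 2.
Q = [Fe²⁺]_dilute/[Fe²⁺]_conc = 0.0052/0.0245 = 0.212.
E = 0 − (0.0592/2) log Q = −(0.0592/2)(-0.673) = 0.0199 V.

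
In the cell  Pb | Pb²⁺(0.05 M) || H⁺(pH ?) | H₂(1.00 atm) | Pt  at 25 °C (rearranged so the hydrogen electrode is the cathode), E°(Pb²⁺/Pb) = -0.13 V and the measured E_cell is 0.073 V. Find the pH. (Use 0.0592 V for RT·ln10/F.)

E°_cell = 0.13 V and n = 2.
log Q = n(E° − E)/0.0592 = 2×(0.13 − 0.073)/0.0592 = 1.926.
With Q = [Pb²⁺]·P(H₂) / [H⁺]^2, solving for [H⁺] gives log[H⁺] = -1.613, so pH = 1.61.

pH = 1.61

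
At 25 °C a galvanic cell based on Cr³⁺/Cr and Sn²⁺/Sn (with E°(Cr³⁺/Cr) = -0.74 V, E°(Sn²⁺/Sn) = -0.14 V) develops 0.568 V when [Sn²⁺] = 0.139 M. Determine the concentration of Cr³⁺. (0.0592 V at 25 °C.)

2.2 M

From the Nernst equation, log Q = n(E° − E)/0.0592 = 6(0.60 − 0.568)/0.0592 = 3.243, so Q = 1750.
With Q = [Cr³⁺]^2/[Sn²⁺]^3 and the known concentrations, [Cr³⁺]^2 in the numerator gives [Cr³⁺] = 2.2 M.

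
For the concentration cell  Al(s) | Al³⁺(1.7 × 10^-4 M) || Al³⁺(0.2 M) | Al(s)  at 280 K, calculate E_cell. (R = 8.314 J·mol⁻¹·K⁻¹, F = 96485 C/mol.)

0.057 V

Both half-cells are Al³⁺/Al, so E°_cell = 0. The concentrated side is the cathode; the cell reaction moves Al³⁺ from high to low concentration with n = 3.
Q = [Al³⁺]_dilute/[Al³⁺]_conc = 1.7 × 10^-4/0.2 = 8.5 × 10^-4.
E = 0 − (RT/nF) ln Q = −((8.314×280)/(3×96485))(-7.070) = 0.0569 V.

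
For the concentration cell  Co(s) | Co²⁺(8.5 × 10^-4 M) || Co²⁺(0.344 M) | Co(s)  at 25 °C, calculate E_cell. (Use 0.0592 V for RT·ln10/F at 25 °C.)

0.077 V

Both half-cells are Co²⁺/Co, so E°_cell = 0. The concentrated side is the cathode; the cell reaction moves Co²⁺ from high to low concentration with n = 2.
Q = [Co²⁺]_dilute/[Co²⁺]_conc = 8.5 × 10^-4/0.344 = 0.00247.
E = 0 − (0.0592/2) log Q = −(0.0592/2)(-2.607) = 0.0772 V.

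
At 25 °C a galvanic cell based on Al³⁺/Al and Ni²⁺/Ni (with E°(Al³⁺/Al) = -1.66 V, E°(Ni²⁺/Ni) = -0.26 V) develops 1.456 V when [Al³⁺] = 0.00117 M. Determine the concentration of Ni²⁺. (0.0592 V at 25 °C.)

From the Nernst equation, log Q = n(E° − E)/0.0592 = 6(1.40 − 1.456)/0.0592 = -5.676, so Q = 2.11 × 10^-6.
With Q = [Al³⁺]^2/[Ni²⁺]^3 and the known concentrations, [Ni²⁺]^3 in the denominator gives [Ni²⁺] = 0.87 M.

0.87 M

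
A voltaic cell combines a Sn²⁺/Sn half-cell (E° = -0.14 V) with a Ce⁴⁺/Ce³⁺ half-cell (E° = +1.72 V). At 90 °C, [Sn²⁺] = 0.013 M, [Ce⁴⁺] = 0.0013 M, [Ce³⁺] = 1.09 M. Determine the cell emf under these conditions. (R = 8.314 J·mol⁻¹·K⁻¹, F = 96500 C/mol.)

1.72 V

The Ce⁴⁺/Ce³⁺ couple has the higher reduction potential and acts as the cathode, so E°_cell = +1.72 − (-0.14) = 1.86 V.
Balancing electrons gives n = 2; the reaction quotient is Q = [Sn²⁺]·[Ce³⁺]^2/[Ce⁴⁺]^2 = 9140.
E = E° − (RT/nF) ln Q = 1.86 − (8.314×363)/(2×96500) × (9.120) = 1.860 − 0.143 = 1.717 V.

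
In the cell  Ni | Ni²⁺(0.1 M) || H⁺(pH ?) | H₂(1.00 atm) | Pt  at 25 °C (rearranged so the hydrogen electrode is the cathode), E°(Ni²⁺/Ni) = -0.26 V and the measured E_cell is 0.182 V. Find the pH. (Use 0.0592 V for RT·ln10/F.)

E°_cell = 0.26 V and n = 2.
log Q = n(E° − E)/0.0592 = 2×(0.26 − 0.182)/0.0592 = 2.635.
With Q = [Ni²⁺]·P(H₂) / [H⁺]^2, solving for [H⁺] gives log[H⁺] = -1.818, so pH = 1.82.

pH = 1.82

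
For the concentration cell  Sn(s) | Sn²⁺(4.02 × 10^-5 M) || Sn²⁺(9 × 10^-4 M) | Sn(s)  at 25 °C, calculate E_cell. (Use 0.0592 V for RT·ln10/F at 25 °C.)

0.040 V

Both half-cells are Sn²⁺/Sn, so E°_cell = 0. The concentrated side is the cathode; the cell reaction moves Sn²⁺ from high to low concentration with n = 2.
Q = [Sn²⁺]_dilute/[Sn²⁺]_conc = 4.02 × 10^-5/9 × 10^-4 = 0.0447.
E = 0 − (0.0592/2) log Q = −(0.0592/2)(-1.350) = 0.0400 V.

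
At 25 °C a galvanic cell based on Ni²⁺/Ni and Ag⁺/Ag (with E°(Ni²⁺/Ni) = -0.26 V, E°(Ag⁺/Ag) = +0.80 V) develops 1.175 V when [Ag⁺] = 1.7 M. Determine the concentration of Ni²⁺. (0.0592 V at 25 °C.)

From the Nernst equation, log Q = n(E° − E)/0.0592 = 2(1.06 − 1.175)/0.0592 = -3.885, so Q = 1.3 × 10^-4.
With Q = [Ni²⁺]/[Ag⁺]^2 and the known concentrations, [Ni²⁺] in the numerator gives [Ni²⁺] = 3.8 × 10^-4 M.

3.8 × 10^-4 M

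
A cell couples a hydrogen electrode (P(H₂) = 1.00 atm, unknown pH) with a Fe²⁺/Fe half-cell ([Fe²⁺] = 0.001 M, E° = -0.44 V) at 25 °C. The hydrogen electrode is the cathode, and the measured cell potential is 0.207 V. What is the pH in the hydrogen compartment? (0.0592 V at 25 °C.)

pH = 5.44

E°_cell = 0.44 V and n = 2.
log Q = n(E° − E)/0.0592 = 2×(0.44 − 0.207)/0.0592 = 7.872.
With Q = [Fe²⁺]·P(H₂) / [H⁺]^2, solving for [H⁺] gives log[H⁺] = -5.436, so pH = 5.44.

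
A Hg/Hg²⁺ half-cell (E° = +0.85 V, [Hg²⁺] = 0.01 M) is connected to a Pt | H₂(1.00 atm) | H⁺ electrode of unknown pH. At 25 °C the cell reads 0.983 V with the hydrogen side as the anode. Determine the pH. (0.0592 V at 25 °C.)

pH = 3.25

E°_cell = 0.85 V and n = 2.
log Q = n(E° − E)/0.0592 = 2×(0.85 − 0.983)/0.0592 = -4.493.
With Q = [H⁺]^2 / ([Hg²⁺]·P(H₂)), solving for [H⁺] gives log[H⁺] = -3.247, so pH = 3.25.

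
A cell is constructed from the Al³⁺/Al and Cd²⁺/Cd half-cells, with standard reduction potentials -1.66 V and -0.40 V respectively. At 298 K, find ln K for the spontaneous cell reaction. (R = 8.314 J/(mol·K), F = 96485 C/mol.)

E°_cell = -0.40 − (-1.66) = 1.26 V, with n = 6 electrons transferred.
At equilibrium E = 0, so the Nernst equation gives ln K = nFE°/RT = (6)(96485)(1.26)/((8.314)(298)) = 294.41.

ln K = 294.4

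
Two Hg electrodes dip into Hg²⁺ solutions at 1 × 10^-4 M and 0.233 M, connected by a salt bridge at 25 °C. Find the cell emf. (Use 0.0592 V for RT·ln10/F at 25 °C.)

0.100 V

Both half-cells are Hg²⁺/Hg, so E°_cell = 0. The concentrated side is the cathode; the cell reaction moves Hg²⁺ from high to low concentration with n = 2.
Q = [Hg²⁺]_dilute/[Hg²⁺]_conc = 1 × 10^-4/0.233 = 4.29 × 10^-4.
E = 0 − (0.0592/2) log Q = −(0.0592/2)(-3.367) = 0.0997 V.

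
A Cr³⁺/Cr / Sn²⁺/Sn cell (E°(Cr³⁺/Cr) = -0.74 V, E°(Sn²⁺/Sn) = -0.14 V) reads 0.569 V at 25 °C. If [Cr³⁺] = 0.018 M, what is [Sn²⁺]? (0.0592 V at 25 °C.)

0.0062 M

From the Nernst equation, log Q = n(E° − E)/0.0592 = 6(0.60 − 0.569)/0.0592 = 3.142, so Q = 1390.
With Q = [Cr³⁺]^2/[Sn²⁺]^3 and the known concentrations, [Sn²⁺]^3 in the denominator gives [Sn²⁺] = 0.0062 M.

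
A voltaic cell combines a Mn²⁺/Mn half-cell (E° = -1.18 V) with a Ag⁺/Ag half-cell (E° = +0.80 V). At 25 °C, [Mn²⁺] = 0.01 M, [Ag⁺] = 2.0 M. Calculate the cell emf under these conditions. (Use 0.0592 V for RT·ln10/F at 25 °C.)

The Ag⁺/Ag couple has the higher reduction potential and acts as the cathode, so E°_cell = +0.80 − (-1.18) = 1.98 V.
Balancing electrons gives n = 2; the reaction quotient is Q = [Mn²⁺]/[Ag⁺]^2 = 0.00250.
At 25 °C, E = E° − (0.0592/n) log Q = 1.98 − (0.0592/2)(-2.602) = 1.980 + 0.077 = 2.057 V.

2.06 V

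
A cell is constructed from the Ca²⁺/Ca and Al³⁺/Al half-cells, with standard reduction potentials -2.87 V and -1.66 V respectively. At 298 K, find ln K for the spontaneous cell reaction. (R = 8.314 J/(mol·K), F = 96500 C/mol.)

ln K = 282.8

E°_cell = -1.66 − (-2.87) = 1.21 V, with n = 6 electrons transferred.
At equilibrium E = 0, so the Nernst equation gives ln K = nFE°/RT = (6)(96500)(1.21)/((8.314)(298)) = 282.77.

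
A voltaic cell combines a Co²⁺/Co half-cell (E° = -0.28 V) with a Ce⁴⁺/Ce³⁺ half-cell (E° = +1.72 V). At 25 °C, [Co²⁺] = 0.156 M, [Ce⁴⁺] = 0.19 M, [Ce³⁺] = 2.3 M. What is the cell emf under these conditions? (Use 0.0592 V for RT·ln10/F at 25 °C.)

1.96 V

The Ce⁴⁺/Ce³⁺ couple has the higher reduction potential and acts as the cathode, so E°_cell = +1.72 − (-0.28) = 2.00 V.
Balancing electrons gives n = 2; the reaction quotient is Q = [Co²⁺]·[Ce³⁺]^2/[Ce⁴⁺]^2 = 22.9.
At 25 °C, E = E° − (0.0592/n) log Q = 2.00 − (0.0592/2)(1.359) = 2.000 − 0.040 = 1.960 V.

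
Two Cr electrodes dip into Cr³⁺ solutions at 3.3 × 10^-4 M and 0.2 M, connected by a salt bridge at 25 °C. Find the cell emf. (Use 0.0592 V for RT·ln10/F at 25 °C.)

0.055 V

Both half-cells are Cr³⁺/Cr, so E°_cell = 0. The concentrated side is the cathode; the cell reaction moves Cr³⁺ from high to low concentration with n = 3.
Q = [Cr³⁺]_dilute/[Cr³⁺]_conc = 3.3 × 10^-4/0.2 = 0.00165.
E = 0 − (0.0592/3) log Q = −(0.0592/3)(-2.783) = 0.0549 V.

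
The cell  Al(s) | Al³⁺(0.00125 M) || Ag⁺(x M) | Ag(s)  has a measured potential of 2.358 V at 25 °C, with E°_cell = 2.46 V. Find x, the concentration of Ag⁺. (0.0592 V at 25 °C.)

0.002 M

From the Nernst equation, log Q = n(E° − E)/0.0592 = 3(2.46 − 2.358)/0.0592 = 5.169, so Q = 1.48 × 10^5.
With Q = [Al³⁺]/[Ag⁺]^3 and the known concentrations, [Ag⁺]^3 in the denominator gives [Ag⁺] = 0.002 M.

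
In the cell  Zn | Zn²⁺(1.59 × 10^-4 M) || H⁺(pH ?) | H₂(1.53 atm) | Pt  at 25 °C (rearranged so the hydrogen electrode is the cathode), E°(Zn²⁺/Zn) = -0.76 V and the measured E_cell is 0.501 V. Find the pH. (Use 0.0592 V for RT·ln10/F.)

pH = 6.18

E°_cell = 0.76 V and n = 2.
log Q = n(E° − E)/0.0592 = 2×(0.76 − 0.501)/0.0592 = 8.750.
With Q = [Zn²⁺]·P(H₂) / [H⁺]^2, solving for [H⁺] gives log[H⁺] = -6.182, so pH = 6.18.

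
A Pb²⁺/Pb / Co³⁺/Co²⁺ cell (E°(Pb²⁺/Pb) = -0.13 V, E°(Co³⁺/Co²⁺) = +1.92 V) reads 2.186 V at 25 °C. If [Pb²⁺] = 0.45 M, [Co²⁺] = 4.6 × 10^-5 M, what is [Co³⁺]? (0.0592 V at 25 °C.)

From the Nernst equation, log Q = n(E° − E)/0.0592 = 2(2.05 − 2.186)/0.0592 = -4.595, so Q = 2.54 × 10^-5.
With Q = [Pb²⁺]·[Co²⁺]^2/[Co³⁺]^2 and the known concentrations, [Co³⁺]^2 in the denominator gives [Co³⁺] = 0.0061 M.

0.0061 M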